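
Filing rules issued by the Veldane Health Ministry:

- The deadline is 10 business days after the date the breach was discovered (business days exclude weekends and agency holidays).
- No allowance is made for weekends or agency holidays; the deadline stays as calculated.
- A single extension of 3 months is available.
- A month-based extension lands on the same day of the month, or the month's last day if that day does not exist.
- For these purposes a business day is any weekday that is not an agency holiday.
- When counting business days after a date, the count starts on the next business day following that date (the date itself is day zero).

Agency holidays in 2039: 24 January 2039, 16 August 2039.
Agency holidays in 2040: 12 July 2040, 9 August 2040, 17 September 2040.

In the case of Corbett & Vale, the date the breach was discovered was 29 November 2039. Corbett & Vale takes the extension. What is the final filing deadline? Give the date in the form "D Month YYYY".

Starting the day after 29 November 2039 and counting 10 business days lands on 13 December 2039.
13 December 2039 is a Tuesday; no weekend or holiday adjustment applies.
The 3 months extension carries 13 December 2039 to 13 March 2040.
No adjustment is made for weekends or holidays, so 13 March 2040 stands.
Deadline: 13 March 2040.

13 March 2040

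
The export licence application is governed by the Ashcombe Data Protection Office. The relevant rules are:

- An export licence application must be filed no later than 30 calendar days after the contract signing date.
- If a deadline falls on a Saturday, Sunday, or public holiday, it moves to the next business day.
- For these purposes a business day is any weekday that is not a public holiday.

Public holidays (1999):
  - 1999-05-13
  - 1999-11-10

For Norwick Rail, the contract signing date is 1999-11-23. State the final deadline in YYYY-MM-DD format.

Trigger date 1999-11-23 + 30 calendar days = 1999-12-23.
1999-12-23 falls on a Thursday, which is a business day, so no adjustment is needed.
Deadline: 1999-12-23.

1999-12-23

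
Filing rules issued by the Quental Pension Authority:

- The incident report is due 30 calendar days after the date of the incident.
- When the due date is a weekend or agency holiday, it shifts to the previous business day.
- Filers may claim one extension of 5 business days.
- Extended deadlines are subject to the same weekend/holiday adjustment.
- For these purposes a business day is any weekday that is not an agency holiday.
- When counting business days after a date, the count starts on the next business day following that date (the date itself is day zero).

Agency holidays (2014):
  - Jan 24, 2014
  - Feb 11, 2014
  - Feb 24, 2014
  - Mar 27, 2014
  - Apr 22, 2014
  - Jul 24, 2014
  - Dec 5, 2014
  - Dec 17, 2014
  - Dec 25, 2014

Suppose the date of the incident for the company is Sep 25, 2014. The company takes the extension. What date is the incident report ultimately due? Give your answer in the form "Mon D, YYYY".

Adding 30 calendar days to Sep 25, 2014 gives Oct 25, 2014.
Because Oct 25, 2014 is a Saturday, the deadline becomes Oct 24, 2014 (Friday).
Counting 5 further business days from Oct 24, 2014 reaches Oct 31, 2014.
Oct 31, 2014 (Friday) is already a business day.
So the filing is due Oct 31, 2014.

Oct 31, 2014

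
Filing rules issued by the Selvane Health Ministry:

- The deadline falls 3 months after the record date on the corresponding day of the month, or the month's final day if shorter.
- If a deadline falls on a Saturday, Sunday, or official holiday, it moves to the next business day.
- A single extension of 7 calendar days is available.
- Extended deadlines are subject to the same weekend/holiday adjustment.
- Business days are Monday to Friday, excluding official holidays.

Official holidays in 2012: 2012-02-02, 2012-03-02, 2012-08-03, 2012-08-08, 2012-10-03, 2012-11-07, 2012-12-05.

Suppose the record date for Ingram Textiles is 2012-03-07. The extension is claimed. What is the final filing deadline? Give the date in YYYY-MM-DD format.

Moving 3 months forward from 2012-03-07 on the corresponding day gives 2012-06-07.
2012-06-07 (Thursday) is already a business day.
Add the 7 calendar-day extension to 2012-06-07: 2012-06-14.
2012-06-14 (Thursday) is already a business day.
Final deadline: 2012-06-14.

2012-06-14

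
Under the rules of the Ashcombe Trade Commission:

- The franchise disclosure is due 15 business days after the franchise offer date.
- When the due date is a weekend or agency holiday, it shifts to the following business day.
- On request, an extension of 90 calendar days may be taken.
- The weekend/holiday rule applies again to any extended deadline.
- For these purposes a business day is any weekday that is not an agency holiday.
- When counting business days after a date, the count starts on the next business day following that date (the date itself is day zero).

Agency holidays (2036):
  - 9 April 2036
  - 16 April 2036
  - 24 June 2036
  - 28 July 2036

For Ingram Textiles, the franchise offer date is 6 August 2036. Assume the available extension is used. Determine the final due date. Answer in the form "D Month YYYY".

25 November 2036

15 business days after 6 August 2036, excluding weekends and holidays, is 27 August 2036.
Since 27 August 2036 is a Wednesday and not a holiday, the date is unchanged.
The 90-calendar-day extension moves the deadline from 27 August 2036 to 25 November 2036.
Since 25 November 2036 is a Tuesday and not a holiday, the date is unchanged.
Final deadline: 25 November 2036.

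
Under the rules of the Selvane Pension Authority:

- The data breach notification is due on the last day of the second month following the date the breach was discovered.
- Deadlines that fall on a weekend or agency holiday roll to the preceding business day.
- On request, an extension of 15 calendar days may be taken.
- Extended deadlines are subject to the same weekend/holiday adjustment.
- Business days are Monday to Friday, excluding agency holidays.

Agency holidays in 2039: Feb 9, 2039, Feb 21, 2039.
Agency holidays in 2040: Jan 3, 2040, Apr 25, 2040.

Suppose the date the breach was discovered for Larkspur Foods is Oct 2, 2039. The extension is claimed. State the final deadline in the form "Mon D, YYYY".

The second month after Oct 2, 2039 is December 2039, whose last day is Dec 31, 2039.
Dec 31, 2039 is a Saturday; the preceding business day is Dec 30, 2039 (Friday).
Add the 15 calendar-day extension to Dec 30, 2039: Jan 14, 2040.
Jan 14, 2040 is a Saturday, so it moves to the preceding business day, Jan 13, 2040 (Friday).
The final due date is Jan 13, 2040.

Jan 13, 2040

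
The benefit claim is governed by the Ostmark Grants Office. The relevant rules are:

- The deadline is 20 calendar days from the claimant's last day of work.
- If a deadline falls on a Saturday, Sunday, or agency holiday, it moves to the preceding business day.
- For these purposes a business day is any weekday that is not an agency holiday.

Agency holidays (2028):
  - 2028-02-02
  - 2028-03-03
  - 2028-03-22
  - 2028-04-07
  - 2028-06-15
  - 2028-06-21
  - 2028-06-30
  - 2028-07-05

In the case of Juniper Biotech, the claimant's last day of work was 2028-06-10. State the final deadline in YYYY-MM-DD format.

20 calendar days after 2028-06-10 is 2028-06-30.
Because 2028-06-30 is a listed holiday, the deadline becomes 2028-06-29 (Thursday).
Final deadline: 2028-06-29.

2028-06-29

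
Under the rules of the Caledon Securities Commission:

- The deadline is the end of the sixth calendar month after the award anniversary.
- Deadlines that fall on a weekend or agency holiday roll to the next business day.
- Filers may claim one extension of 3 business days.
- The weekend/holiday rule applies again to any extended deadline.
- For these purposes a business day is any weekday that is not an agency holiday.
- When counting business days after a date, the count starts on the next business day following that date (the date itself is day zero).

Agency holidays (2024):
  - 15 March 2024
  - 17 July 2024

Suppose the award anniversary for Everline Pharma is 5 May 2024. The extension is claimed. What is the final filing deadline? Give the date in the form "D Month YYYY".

5 December 2024

6 months after 5 May 2024 falls in November 2024; the last day of that month is 30 November 2024.
30 November 2024 is a Saturday; the next business day is 2 December 2024 (Monday).
Applying the 3-business-day extension: 3 business days after 2 December 2024 is 5 December 2024.
5 December 2024 (Thursday) is already a business day.
So the filing is due 5 December 2024.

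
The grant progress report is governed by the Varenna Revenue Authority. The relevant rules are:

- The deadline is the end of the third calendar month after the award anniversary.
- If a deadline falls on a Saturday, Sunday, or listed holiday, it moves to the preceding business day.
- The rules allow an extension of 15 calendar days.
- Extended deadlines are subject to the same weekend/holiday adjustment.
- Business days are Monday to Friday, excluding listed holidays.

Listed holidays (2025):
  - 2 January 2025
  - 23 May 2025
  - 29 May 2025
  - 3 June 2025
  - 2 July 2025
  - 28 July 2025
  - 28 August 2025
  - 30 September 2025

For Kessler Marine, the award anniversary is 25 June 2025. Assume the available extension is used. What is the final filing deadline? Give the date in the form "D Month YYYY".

3 months after 25 June 2025 is September 2025; that month ends on 30 September 2025.
30 September 2025 is a listed holiday, so it moves to the preceding business day, 29 September 2025 (Monday).
Add the 15 calendar-day extension to 29 September 2025: 14 October 2025.
Since 14 October 2025 is a Tuesday and not a holiday, the date is unchanged.
So the filing is due 14 October 2025.

14 October 2025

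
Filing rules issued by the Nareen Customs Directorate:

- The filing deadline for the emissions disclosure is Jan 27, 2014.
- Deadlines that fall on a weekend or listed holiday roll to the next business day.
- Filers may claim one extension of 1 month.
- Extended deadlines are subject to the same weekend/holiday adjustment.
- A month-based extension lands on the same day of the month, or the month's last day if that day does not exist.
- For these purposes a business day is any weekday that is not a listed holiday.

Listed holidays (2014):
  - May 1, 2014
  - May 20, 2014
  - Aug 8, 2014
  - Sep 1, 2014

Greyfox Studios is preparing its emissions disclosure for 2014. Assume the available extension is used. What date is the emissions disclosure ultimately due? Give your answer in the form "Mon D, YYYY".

Feb 27, 2014

The statutory due date is Jan 27, 2014.
Jan 27, 2014 falls on a Monday, which is a business day, so no adjustment is needed.
Add 1 month to Jan 27, 2014: Feb 27, 2014.
Feb 27, 2014 (Thursday) is already a business day.
The final due date is Feb 27, 2014.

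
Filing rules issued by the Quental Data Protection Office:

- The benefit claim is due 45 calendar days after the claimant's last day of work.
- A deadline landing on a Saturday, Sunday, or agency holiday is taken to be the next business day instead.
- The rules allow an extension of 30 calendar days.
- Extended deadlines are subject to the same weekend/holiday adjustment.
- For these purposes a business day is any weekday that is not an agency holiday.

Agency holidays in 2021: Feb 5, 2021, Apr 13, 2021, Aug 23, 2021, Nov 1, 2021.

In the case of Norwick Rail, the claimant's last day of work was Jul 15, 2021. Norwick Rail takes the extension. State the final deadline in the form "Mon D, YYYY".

Trigger date Jul 15, 2021 + 45 calendar days = Aug 29, 2021.
Because Aug 29, 2021 is a Sunday, the deadline becomes Aug 30, 2021 (Monday).
Applying the 30-calendar-day extension: Aug 30, 2021 + 30 days = Sep 29, 2021.
Since Sep 29, 2021 is a Wednesday and not a holiday, the date is unchanged.
Deadline: Sep 29, 2021.

Sep 29, 2021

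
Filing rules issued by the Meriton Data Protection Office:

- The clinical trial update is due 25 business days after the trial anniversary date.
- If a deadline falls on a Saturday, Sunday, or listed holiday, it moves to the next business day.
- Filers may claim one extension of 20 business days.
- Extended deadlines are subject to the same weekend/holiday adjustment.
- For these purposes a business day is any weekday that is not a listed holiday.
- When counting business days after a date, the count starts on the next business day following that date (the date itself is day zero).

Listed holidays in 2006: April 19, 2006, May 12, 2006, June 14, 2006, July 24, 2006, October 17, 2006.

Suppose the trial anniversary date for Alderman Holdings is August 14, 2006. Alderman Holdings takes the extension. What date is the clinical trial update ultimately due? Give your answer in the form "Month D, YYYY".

Counting 25 business days after August 14, 2006 (skipping weekends and listed holidays) reaches September 18, 2006.
Since September 18, 2006 is a Monday and not a holiday, the date is unchanged.
Applying the 20-business-day extension: 20 business days after September 18, 2006 is October 16, 2006.
October 16, 2006 (Monday) is already a business day.
The final due date is October 16, 2006.

October 16, 2006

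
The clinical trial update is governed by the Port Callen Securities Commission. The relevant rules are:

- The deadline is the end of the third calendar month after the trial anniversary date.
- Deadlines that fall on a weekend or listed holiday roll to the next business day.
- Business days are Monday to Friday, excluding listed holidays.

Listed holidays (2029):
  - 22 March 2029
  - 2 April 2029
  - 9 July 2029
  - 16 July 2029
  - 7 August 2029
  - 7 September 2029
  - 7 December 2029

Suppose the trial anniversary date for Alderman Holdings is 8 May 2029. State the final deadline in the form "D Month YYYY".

The third month after 8 May 2029 is August 2029, whose last day is 31 August 2029.
31 August 2029 is a Friday and not a listed holiday, so it stands.
Final deadline: 31 August 2029.

31 August 2029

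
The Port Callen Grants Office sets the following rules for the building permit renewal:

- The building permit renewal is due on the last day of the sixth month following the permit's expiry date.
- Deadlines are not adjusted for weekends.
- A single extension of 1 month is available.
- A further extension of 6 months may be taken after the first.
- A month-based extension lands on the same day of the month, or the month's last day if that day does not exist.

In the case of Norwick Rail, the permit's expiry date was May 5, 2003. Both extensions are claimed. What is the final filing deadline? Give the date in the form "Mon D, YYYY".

The sixth month after May 5, 2003 is November 2003, whose last day is Nov 30, 2003.
Nov 30, 2003 is a Sunday; no weekend or holiday adjustment applies.
Add 1 month to Nov 30, 2003: Dec 30, 2003.
Dec 30, 2003 is a Tuesday; no weekend or holiday adjustment applies.
The 6 months extension carries Dec 30, 2003 to Jun 30, 2004.
Jun 30, 2004 is a Wednesday; no weekend or holiday adjustment applies.
Final deadline: Jun 30, 2004.

Jun 30, 2004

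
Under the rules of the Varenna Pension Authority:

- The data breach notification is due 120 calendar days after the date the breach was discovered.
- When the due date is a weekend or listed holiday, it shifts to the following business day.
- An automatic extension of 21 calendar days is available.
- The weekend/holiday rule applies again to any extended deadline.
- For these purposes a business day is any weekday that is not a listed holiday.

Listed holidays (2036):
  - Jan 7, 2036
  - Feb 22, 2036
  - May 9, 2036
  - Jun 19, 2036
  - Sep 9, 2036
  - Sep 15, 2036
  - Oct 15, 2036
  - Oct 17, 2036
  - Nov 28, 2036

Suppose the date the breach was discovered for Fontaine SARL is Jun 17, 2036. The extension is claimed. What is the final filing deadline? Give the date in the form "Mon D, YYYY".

Adding 120 calendar days to Jun 17, 2036 gives Oct 15, 2036.
Oct 15, 2036 is a listed holiday, so it moves to the next business day, Oct 16, 2036 (Thursday).
Add the 21 calendar-day extension to Oct 16, 2036: Nov 6, 2036.
Since Nov 6, 2036 is a Thursday and not a holiday, the date is unchanged.
So the filing is due Nov 6, 2036.

Nov 6, 2036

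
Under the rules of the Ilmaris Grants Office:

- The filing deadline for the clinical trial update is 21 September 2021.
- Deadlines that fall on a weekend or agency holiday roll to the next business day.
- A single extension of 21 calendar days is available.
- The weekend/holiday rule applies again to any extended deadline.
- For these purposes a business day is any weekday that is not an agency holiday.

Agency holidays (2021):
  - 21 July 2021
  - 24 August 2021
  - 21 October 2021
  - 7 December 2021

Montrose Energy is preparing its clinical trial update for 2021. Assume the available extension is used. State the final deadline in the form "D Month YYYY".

12 October 2021

The statutory due date is 21 September 2021.
21 September 2021 (Tuesday) is already a business day.
The 21-calendar-day extension moves the deadline from 21 September 2021 to 12 October 2021.
12 October 2021 is a Tuesday and not a listed holiday, so it stands.
The final due date is 12 October 2021.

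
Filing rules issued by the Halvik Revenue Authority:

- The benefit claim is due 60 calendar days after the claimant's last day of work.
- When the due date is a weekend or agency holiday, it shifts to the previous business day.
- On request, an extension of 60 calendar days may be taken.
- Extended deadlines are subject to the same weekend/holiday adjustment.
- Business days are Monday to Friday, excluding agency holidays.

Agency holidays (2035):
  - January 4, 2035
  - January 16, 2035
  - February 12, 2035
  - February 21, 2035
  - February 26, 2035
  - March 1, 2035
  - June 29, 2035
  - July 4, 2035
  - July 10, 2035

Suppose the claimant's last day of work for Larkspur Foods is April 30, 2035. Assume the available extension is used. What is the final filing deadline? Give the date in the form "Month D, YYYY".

From April 30, 2035, 60 calendar days later is June 29, 2035.
Because June 29, 2035 is a listed holiday, the deadline becomes June 28, 2035 (Thursday).
Applying the 60-calendar-day extension: June 28, 2035 + 60 days = August 27, 2035.
August 27, 2035 falls on a Monday, which is a business day, so no adjustment is needed.
Deadline: August 27, 2035.

August 27, 2035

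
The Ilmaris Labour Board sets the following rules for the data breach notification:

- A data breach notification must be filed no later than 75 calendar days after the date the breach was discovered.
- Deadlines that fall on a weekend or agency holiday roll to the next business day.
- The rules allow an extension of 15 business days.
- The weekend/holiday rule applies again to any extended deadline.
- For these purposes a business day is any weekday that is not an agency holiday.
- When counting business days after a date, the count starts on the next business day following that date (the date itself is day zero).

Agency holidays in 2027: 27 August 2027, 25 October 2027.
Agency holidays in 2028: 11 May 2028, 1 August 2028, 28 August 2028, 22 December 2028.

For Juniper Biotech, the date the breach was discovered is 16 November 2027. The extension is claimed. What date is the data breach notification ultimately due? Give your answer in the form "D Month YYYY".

21 February 2028

Trigger date 16 November 2027 + 75 calendar days = 30 January 2028.
30 January 2028 falls on a Sunday. Rolling to the next business day gives 31 January 2028, a Monday.
Applying the 15-business-day extension: 15 business days after 31 January 2028 is 21 February 2028.
Since 21 February 2028 is a Monday and not a holiday, the date is unchanged.
The final due date is 21 February 2028.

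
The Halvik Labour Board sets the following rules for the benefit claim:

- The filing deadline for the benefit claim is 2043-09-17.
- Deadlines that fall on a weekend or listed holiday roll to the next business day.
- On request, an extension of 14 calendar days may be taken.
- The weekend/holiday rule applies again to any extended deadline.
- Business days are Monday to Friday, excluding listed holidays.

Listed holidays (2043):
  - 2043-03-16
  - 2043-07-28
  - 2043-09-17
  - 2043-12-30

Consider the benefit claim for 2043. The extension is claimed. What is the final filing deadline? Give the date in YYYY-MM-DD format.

Start from the fixed due date, 2043-09-17.
2043-09-17 is a listed holiday; the next business day is 2043-09-18 (Friday).
The 14-calendar-day extension moves the deadline from 2043-09-18 to 2043-10-02.
2043-10-02 is a Friday and not a listed holiday, so it stands.
So the filing is due 2043-10-02.

2043-10-02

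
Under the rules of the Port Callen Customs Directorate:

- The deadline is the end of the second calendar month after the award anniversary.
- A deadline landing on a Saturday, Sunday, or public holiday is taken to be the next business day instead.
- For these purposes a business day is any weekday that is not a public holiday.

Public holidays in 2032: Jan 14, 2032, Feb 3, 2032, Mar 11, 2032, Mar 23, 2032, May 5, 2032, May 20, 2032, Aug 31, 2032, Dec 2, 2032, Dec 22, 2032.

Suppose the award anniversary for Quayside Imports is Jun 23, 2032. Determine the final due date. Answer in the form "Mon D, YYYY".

2 months after Jun 23, 2032 falls in August 2032; the last day of that month is Aug 31, 2032.
Aug 31, 2032 falls on a listed holiday. Rolling to the next business day gives Sep 1, 2032, a Wednesday.
So the filing is due Sep 1, 2032.

Sep 1, 2032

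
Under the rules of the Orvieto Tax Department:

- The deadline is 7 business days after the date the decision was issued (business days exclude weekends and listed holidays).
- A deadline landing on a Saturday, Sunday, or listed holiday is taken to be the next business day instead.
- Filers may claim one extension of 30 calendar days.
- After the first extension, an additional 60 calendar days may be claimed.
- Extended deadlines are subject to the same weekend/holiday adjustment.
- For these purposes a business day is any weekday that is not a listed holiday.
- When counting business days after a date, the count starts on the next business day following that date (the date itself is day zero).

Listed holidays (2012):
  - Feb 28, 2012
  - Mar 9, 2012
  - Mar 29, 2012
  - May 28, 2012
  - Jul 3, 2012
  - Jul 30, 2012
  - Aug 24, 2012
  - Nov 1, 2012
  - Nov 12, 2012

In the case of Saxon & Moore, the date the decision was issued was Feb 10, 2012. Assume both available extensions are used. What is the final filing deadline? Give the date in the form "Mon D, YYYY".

7 business days after Feb 10, 2012, excluding weekends and holidays, is Feb 21, 2012.
Feb 21, 2012 is a Tuesday and not a listed holiday, so it stands.
With the 30-day extension, Feb 21, 2012 becomes Mar 22, 2012.
Since Mar 22, 2012 is a Thursday and not a holiday, the date is unchanged.
Applying the 60-calendar-day extension: Mar 22, 2012 + 60 days = May 21, 2012.
Since May 21, 2012 is a Monday and not a holiday, the date is unchanged.
Final deadline: May 21, 2012.

May 21, 2012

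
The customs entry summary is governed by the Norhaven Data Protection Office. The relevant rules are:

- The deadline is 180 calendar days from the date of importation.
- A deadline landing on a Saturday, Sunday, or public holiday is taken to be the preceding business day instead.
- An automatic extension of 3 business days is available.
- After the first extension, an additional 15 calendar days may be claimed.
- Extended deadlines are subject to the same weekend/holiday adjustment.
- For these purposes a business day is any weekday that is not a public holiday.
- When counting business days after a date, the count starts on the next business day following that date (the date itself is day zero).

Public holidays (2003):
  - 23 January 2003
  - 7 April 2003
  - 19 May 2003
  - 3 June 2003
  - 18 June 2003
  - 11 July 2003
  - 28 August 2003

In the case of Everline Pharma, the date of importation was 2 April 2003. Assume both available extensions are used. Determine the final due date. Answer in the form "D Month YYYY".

17 October 2003

Trigger date 2 April 2003 + 180 calendar days = 29 September 2003.
29 September 2003 (Monday) is already a business day.
Applying the 3-business-day extension: 3 business days after 29 September 2003 is 2 October 2003.
2 October 2003 (Thursday) is already a business day.
With the 15-day extension, 2 October 2003 becomes 17 October 2003.
17 October 2003 (Friday) is already a business day.
Deadline: 17 October 2003.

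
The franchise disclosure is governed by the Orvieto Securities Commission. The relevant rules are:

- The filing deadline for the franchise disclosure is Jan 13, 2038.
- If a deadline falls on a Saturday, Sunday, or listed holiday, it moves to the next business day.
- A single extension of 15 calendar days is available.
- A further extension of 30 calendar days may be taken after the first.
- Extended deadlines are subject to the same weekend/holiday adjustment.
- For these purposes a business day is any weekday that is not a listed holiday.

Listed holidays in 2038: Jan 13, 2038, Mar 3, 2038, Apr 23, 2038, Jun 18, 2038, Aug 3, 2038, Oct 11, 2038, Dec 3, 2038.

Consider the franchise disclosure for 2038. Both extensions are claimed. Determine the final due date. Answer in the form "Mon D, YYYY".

Mar 1, 2038

The statutory due date is Jan 13, 2038.
Jan 13, 2038 is a listed holiday; the next business day is Jan 14, 2038 (Thursday).
Applying the 15-calendar-day extension: Jan 14, 2038 + 15 days = Jan 29, 2038.
Jan 29, 2038 falls on a Friday, which is a business day, so no adjustment is needed.
With the 30-day extension, Jan 29, 2038 becomes Feb 28, 2038.
Because Feb 28, 2038 is a Sunday, the deadline becomes Mar 1, 2038 (Monday).
So the filing is due Mar 1, 2038.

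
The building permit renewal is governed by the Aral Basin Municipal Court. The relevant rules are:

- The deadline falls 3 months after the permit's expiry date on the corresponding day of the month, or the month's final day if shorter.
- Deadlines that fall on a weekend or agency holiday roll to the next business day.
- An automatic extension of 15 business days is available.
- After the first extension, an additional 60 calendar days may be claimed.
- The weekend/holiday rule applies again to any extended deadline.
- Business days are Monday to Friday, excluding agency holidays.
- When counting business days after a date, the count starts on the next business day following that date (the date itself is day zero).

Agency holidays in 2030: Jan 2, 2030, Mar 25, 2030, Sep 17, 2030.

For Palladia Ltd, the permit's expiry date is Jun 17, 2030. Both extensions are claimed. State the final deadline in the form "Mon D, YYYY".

3 months after Jun 17, 2030, on the same day of the month, is Sep 17, 2030.
Sep 17, 2030 falls on a listed holiday. Rolling to the next business day gives Sep 18, 2030, a Wednesday.
Counting 15 further business days from Sep 18, 2030 reaches Oct 9, 2030.
Oct 9, 2030 (Wednesday) is already a business day.
Add the 60 calendar-day extension to Oct 9, 2030: Dec 8, 2030.
Dec 8, 2030 falls on a Sunday. Rolling to the next business day gives Dec 9, 2030, a Monday.
Deadline: Dec 9, 2030.

Dec 9, 2030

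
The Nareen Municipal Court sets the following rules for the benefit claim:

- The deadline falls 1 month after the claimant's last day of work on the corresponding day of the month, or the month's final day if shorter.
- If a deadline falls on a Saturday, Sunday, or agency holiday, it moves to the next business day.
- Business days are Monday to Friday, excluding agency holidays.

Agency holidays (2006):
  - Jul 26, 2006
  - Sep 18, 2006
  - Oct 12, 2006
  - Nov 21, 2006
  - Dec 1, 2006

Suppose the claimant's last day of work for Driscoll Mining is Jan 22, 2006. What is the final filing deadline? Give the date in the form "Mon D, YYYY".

Moving 1 month forward from Jan 22, 2006 on the corresponding day gives Feb 22, 2006.
Since Feb 22, 2006 is a Wednesday and not a holiday, the date is unchanged.
The final due date is Feb 22, 2006.

Feb 22, 2006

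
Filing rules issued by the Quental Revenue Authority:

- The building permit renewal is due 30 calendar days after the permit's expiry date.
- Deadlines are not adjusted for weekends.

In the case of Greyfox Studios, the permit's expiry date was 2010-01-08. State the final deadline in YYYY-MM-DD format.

2010-02-07

Adding 30 calendar days to 2010-01-08 gives 2010-02-07.
2010-02-07 falls on a Sunday. The rules make no weekend/holiday allowance, so it remains 2010-02-07.
The final due date is 2010-02-07.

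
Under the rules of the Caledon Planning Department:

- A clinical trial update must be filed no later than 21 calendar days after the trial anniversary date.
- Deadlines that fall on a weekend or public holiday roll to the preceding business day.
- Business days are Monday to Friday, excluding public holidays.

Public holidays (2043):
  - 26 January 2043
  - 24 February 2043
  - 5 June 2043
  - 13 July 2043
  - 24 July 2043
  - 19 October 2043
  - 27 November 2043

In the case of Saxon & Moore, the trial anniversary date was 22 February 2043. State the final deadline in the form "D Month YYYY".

13 March 2043

From 22 February 2043, 21 calendar days later is 15 March 2043.
Because 15 March 2043 is a Sunday, the deadline becomes 13 March 2043 (Friday).
So the filing is due 13 March 2043.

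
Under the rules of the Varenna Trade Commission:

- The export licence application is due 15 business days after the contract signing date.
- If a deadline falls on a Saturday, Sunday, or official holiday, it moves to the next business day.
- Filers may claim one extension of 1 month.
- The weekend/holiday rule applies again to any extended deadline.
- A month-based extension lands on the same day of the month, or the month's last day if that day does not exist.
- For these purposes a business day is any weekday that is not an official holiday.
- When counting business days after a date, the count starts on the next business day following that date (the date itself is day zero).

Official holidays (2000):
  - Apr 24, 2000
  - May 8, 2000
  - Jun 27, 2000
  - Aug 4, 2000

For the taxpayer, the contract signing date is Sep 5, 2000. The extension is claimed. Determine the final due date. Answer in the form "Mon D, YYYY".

Starting the day after Sep 5, 2000 and counting 15 business days lands on Sep 26, 2000.
Sep 26, 2000 (Tuesday) is already a business day.
The 1 month extension carries Sep 26, 2000 to Oct 26, 2000.
Since Oct 26, 2000 is a Thursday and not a holiday, the date is unchanged.
So the filing is due Oct 26, 2000.

Oct 26, 2000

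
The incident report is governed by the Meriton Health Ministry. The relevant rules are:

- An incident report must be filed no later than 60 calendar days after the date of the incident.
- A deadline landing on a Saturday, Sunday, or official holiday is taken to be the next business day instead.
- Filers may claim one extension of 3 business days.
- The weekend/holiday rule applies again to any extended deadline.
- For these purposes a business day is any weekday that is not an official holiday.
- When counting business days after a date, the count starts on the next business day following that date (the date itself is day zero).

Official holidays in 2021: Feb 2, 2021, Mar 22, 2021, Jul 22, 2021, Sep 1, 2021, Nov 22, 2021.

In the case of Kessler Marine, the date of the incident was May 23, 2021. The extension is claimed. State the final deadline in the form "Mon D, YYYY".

60 calendar days after May 23, 2021 is Jul 22, 2021.
Jul 22, 2021 falls on a listed holiday. Rolling to the next business day gives Jul 23, 2021, a Friday.
Applying the 3-business-day extension: 3 business days after Jul 23, 2021 is Jul 28, 2021.
Jul 28, 2021 falls on a Wednesday, which is a business day, so no adjustment is needed.
Deadline: Jul 28, 2021.

Jul 28, 2021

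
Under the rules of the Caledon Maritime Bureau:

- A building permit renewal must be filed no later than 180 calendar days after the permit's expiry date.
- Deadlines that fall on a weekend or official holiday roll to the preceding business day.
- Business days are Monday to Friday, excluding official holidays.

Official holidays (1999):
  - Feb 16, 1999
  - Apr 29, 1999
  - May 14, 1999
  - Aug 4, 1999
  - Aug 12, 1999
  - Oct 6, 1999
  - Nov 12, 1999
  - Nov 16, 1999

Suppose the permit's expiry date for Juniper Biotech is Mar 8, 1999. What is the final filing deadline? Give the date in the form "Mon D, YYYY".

Trigger date Mar 8, 1999 + 180 calendar days = Sep 4, 1999.
Sep 4, 1999 falls on a Saturday. Rolling to the preceding business day gives Sep 3, 1999, a Friday.
So the filing is due Sep 3, 1999.

Sep 3, 1999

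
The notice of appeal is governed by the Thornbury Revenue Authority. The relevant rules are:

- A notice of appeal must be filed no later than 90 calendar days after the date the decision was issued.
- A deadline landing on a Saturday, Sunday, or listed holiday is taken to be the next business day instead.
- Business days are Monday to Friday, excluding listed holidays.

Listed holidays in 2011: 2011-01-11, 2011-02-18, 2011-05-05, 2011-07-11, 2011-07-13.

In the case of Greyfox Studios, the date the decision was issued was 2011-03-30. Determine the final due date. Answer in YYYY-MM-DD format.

2011-06-28

Trigger date 2011-03-30 + 90 calendar days = 2011-06-28.
2011-06-28 (Tuesday) is already a business day.
Final deadline: 2011-06-28.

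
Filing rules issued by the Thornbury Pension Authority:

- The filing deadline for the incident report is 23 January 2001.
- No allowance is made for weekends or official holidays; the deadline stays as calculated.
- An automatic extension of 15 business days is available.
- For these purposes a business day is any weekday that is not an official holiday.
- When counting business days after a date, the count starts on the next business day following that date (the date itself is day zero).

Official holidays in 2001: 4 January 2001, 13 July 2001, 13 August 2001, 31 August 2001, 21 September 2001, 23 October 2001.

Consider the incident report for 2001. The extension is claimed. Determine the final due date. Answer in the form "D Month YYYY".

13 February 2001

Start from the fixed due date, 23 January 2001.
No adjustment is made for weekends or holidays, so 23 January 2001 stands.
Applying the 15-business-day extension: 15 business days after 23 January 2001 is 13 February 2001.
13 February 2001 is a Tuesday; no weekend or holiday adjustment applies.
Final deadline: 13 February 2001.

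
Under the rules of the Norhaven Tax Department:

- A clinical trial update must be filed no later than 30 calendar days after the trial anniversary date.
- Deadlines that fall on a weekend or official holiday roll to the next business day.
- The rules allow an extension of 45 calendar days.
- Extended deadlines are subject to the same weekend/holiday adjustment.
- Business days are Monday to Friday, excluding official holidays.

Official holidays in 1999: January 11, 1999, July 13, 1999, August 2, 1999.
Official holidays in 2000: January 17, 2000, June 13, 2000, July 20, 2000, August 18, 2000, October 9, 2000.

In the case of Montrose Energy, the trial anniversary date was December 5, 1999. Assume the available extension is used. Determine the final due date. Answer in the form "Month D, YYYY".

From December 5, 1999, 30 calendar days later is January 4, 2000.
January 4, 2000 (Tuesday) is already a business day.
Applying the 45-calendar-day extension: January 4, 2000 + 45 days = February 18, 2000.
Since February 18, 2000 is a Friday and not a holiday, the date is unchanged.
So the filing is due February 18, 2000.

February 18, 2000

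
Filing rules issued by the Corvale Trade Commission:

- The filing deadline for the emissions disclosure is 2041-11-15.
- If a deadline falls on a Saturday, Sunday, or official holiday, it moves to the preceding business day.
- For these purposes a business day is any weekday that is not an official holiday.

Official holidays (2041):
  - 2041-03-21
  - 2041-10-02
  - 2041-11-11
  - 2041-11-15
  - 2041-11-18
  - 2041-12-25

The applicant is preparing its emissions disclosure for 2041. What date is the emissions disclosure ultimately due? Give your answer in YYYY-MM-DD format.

Start from the fixed due date, 2041-11-15.
Because 2041-11-15 is a listed holiday, the deadline becomes 2041-11-14 (Thursday).
Deadline: 2041-11-14.

2041-11-14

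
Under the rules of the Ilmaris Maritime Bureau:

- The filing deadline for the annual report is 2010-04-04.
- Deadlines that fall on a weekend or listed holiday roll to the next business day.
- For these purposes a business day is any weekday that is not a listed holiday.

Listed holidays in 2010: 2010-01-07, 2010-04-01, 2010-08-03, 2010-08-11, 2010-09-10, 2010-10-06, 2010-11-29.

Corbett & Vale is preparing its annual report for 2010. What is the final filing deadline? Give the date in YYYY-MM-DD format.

2010-04-05

Start from the fixed due date, 2010-04-04.
2010-04-04 is a Sunday; the next business day is 2010-04-05 (Monday).
Deadline: 2010-04-05.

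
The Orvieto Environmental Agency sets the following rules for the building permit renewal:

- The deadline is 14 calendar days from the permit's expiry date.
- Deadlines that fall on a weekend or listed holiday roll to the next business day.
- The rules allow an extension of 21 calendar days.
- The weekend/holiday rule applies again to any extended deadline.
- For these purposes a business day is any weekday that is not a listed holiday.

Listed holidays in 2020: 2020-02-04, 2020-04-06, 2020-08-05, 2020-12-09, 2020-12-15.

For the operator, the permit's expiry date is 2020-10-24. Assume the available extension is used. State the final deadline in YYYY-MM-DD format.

14 calendar days after 2020-10-24 is 2020-11-07.
2020-11-07 is a Saturday; the next business day is 2020-11-09 (Monday).
The 21-calendar-day extension moves the deadline from 2020-11-09 to 2020-11-30.
Since 2020-11-30 is a Monday and not a holiday, the date is unchanged.
The final due date is 2020-11-30.

2020-11-30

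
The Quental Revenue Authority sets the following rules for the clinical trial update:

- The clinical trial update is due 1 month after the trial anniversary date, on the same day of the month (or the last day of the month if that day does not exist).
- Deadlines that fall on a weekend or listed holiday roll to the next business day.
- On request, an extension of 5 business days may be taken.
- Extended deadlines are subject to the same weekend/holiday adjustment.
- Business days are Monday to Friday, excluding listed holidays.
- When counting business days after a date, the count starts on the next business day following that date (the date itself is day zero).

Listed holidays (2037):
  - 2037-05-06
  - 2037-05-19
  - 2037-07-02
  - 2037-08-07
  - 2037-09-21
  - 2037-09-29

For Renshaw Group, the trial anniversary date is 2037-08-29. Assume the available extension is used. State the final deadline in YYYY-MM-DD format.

1 month from 2037-08-29 is 2037-09-29.
2037-09-29 falls on a listed holiday. Rolling to the next business day gives 2037-09-30, a Wednesday.
Applying the 5-business-day extension: 5 business days after 2037-09-30 is 2037-10-07.
2037-10-07 is a Wednesday and not a listed holiday, so it stands.
Deadline: 2037-10-07.

2037-10-07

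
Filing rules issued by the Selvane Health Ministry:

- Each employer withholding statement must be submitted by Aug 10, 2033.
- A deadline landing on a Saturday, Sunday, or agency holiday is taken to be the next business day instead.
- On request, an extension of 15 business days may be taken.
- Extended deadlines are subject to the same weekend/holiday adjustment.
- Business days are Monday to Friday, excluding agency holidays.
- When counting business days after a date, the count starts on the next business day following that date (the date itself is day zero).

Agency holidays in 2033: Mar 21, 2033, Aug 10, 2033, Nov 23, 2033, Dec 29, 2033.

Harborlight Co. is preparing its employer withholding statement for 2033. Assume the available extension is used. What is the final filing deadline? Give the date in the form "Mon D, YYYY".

Start from the fixed due date, Aug 10, 2033.
Aug 10, 2033 is a listed holiday, so it moves to the next business day, Aug 11, 2033 (Thursday).
The 15-business-day extension runs from Aug 11, 2033 to Sep 1, 2033.
Sep 1, 2033 falls on a Thursday, which is a business day, so no adjustment is needed.
The final due date is Sep 1, 2033.

Sep 1, 2033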